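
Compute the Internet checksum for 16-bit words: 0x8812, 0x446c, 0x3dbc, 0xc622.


Sum all words (with carry folding):
+ 0x8812 = 0x8812
+ 0x446c = 0xcc7e
+ 0x3dbc = 0x0a3b
+ 0xc622 = 0xd05d
One's complement: ~0xd05d
Checksum = 0x2fa2


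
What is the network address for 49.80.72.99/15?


IP:   00110001.01010000.01001000.01100011
Mask: 11111111.11111110.00000000.00000000
AND operation:
Net:  00110001.01010000.00000000.00000000
Network: 49.80.0.0/15


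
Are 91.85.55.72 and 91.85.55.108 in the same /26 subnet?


Mask: 255.255.255.192
91.85.55.72 AND mask = 91.85.55.64
91.85.55.108 AND mask = 91.85.55.64
Yes, same subnet (91.85.55.64)


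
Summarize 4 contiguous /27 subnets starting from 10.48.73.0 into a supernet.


Original prefix: /27
Number of subnets: 4 = 2^2
New prefix = 27 - 2 = 25
Supernet: 10.48.73.0/25


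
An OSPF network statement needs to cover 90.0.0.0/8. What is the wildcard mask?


Subnet mask: 255.0.0.0
Wildcard = 255.255.255.255 - subnet mask
255 - 255 = 0
255 - 0 = 255
255 - 0 = 255
255 - 0 = 255
Wildcard: 0.255.255.255


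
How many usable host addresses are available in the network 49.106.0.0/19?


Host bits = 32 - 19 = 13
Total addresses = 2^13 = 8192
Usable = total - 2 (network and broadcast)
Usable hosts: 8190


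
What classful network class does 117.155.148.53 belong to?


First octet: 117
Binary: 01110101
0xxxxxxx -> Class A (1-126)
Class A, default mask 255.0.0.0 (/8)


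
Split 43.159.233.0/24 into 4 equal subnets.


New prefix = 24 + 2 = 26
Each subnet has 64 addresses
  43.159.233.0/26
  43.159.233.64/26
  43.159.233.128/26
  43.159.233.192/26
Subnets: 43.159.233.0/26, 43.159.233.64/26, 43.159.233.128/26, 43.159.233.192/26


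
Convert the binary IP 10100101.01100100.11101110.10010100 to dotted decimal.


10100101 = 165
01100100 = 100
11101110 = 238
10010100 = 148
IP: 165.100.238.148


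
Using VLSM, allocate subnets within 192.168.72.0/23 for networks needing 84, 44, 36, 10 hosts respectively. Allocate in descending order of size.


84 hosts -> /25 (126 usable): 192.168.72.0/25
44 hosts -> /26 (62 usable): 192.168.72.128/26
36 hosts -> /26 (62 usable): 192.168.72.192/26
10 hosts -> /28 (14 usable): 192.168.73.0/28
Allocation: 192.168.72.0/25 (84 hosts, 126 usable); 192.168.72.128/26 (44 hosts, 62 usable); 192.168.72.192/26 (36 hosts, 62 usable); 192.168.73.0/28 (10 hosts, 14 usable)


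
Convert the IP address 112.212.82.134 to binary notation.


112 = 01110000
212 = 11010100
82 = 01010010
134 = 10000110
Binary: 01110000.11010100.01010010.10000110


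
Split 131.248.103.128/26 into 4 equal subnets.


New prefix = 26 + 2 = 28
Each subnet has 16 addresses
  131.248.103.128/28
  131.248.103.144/28
  131.248.103.160/28
  131.248.103.176/28
Subnets: 131.248.103.128/28, 131.248.103.144/28, 131.248.103.160/28, 131.248.103.176/28


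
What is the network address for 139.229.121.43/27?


IP:   10001011.11100101.01111001.00101011
Mask: 11111111.11111111.11111111.11100000
AND operation:
Net:  10001011.11100101.01111001.00100000
Network: 139.229.121.32/27


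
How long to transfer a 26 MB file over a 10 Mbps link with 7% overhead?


Effective throughput = 10 * (1 - 7/100) = 9.3 Mbps
File size in Mb = 26 * 8 = 208 Mb
Time = 208 / 9.3
Time = 22.3656 seconds


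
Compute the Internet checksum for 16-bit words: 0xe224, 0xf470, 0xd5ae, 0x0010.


Sum all words (with carry folding):
+ 0xe224 = 0xe224
+ 0xf470 = 0xd695
+ 0xd5ae = 0xac44
+ 0x0010 = 0xac54
One's complement: ~0xac54
Checksum = 0x53ab


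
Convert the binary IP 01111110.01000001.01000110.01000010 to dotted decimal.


01111110 = 126
01000001 = 65
01000110 = 70
01000010 = 66
IP: 126.65.70.66


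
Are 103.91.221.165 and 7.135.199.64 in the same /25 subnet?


Mask: 255.255.255.128
103.91.221.165 AND mask = 103.91.221.128
7.135.199.64 AND mask = 7.135.199.0
No, different subnets (103.91.221.128 vs 7.135.199.0)


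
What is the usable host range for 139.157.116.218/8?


Network: 139.0.0.0
Broadcast: 139.255.255.255
First usable = network + 1
Last usable = broadcast - 1
Range: 139.0.0.1 to 139.255.255.254


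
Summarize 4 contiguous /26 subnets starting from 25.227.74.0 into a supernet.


Original prefix: /26
Number of subnets: 4 = 2^2
New prefix = 26 - 2 = 24
Supernet: 25.227.74.0/24


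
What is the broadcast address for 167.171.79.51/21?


Network: 167.171.72.0/21
Host bits = 11
Set all host bits to 1:
Broadcast: 167.171.79.255


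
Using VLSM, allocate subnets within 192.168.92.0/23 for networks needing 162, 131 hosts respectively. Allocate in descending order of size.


162 hosts -> /24 (254 usable): 192.168.92.0/24
131 hosts -> /24 (254 usable): 192.168.93.0/24
Allocation: 192.168.92.0/24 (162 hosts, 254 usable); 192.168.93.0/24 (131 hosts, 254 usable)


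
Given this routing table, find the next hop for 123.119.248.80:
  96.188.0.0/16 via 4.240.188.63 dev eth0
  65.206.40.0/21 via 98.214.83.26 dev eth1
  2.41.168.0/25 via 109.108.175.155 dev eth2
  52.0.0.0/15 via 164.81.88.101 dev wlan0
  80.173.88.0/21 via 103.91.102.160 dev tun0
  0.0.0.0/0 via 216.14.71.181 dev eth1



Longest prefix match for 123.119.248.80:
  /16 96.188.0.0: no
  /21 65.206.40.0: no
  /25 2.41.168.0: no
  /15 52.0.0.0: no
  /21 80.173.88.0: no
  /0 0.0.0.0: MATCH
Selected: next-hop 216.14.71.181 via eth1 (matched /0)


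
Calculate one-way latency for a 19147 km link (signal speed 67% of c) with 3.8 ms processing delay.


Speed = 0.67 * 3e5 km/s = 201000 km/s
Propagation delay = 19147 / 201000 = 0.0953 s = 95.2587 ms
Processing delay = 3.8 ms
Total one-way latency = 99.0587 ms


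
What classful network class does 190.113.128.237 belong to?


First octet: 190
Binary: 10111110
10xxxxxx -> Class B (128-191)
Class B, default mask 255.255.0.0 (/16)


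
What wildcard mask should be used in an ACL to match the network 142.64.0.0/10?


Subnet mask: 255.192.0.0
Wildcard = 255.255.255.255 - subnet mask
255 - 255 = 0
255 - 192 = 63
255 - 0 = 255
255 - 0 = 255
Wildcard: 0.63.255.255


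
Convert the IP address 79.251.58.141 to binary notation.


79 = 01001111
251 = 11111011
58 = 00111010
141 = 10001101
Binary: 01001111.11111011.00111010.10001101


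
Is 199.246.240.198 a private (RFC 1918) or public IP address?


RFC 1918 private ranges:
  10.0.0.0/8 (10.0.0.0 - 10.255.255.255)
  172.16.0.0/12 (172.16.0.0 - 172.31.255.255)
  192.168.0.0/16 (192.168.0.0 - 192.168.255.255)
Public (not in any RFC 1918 range)


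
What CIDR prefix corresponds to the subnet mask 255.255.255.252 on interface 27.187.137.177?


Binary: 11111111.11111111.11111111.11111100
Count leading 1s
Prefix: /30


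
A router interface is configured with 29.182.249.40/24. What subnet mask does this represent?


/24 means 24 network bits, 8 host bits
Binary: 11111111111111111111111100000000
Mask: 255.255.255.0


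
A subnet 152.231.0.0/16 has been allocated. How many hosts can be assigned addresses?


Host bits = 32 - 16 = 16
Total addresses = 2^16 = 65536
Usable = total - 2 (network and broadcast)
Usable hosts: 65534


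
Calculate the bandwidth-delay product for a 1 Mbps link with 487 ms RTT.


BDP = bandwidth * RTT
= 1 Mbps * 487 ms
= 1 * 1e6 * 487 / 1000 bits
= 487000 bits
= 60875 bytes
= 59.4482 KB
BDP = 487000 bits (60875 bytes)


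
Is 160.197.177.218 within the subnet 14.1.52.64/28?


Subnet network: 14.1.52.64
Test IP AND mask: 160.197.177.208
No, 160.197.177.218 is not in 14.1.52.64/28


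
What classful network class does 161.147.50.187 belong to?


First octet: 161
Binary: 10100001
10xxxxxx -> Class B (128-191)
Class B, default mask 255.255.0.0 (/16)


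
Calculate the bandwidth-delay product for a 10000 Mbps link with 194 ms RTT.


BDP = bandwidth * RTT
= 10000 Mbps * 194 ms
= 10000 * 1e6 * 194 / 1000 bits
= 1940000000 bits
= 242500000 bytes
= 236816.4062 KB
BDP = 1940000000 bits (242500000 bytes)


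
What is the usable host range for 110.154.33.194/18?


Network: 110.154.0.0
Broadcast: 110.154.63.255
First usable = network + 1
Last usable = broadcast - 1
Range: 110.154.0.1 to 110.154.63.254


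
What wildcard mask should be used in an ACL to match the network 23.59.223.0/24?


Subnet mask: 255.255.255.0
Wildcard = 255.255.255.255 - subnet mask
255 - 255 = 0
255 - 255 = 0
255 - 255 = 0
255 - 0 = 255
Wildcard: 0.0.0.255


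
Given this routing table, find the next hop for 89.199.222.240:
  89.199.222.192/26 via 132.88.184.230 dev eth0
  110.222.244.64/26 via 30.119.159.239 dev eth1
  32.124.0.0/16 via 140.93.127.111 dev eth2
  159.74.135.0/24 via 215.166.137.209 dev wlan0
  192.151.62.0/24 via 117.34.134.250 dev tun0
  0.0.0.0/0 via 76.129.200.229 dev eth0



Longest prefix match for 89.199.222.240:
  /26 89.199.222.192: MATCH
  /26 110.222.244.64: no
  /16 32.124.0.0: no
  /24 159.74.135.0: no
  /24 192.151.62.0: no
  /0 0.0.0.0: MATCH
Selected: next-hop 132.88.184.230 via eth0 (matched /26)


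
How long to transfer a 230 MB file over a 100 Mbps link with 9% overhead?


Effective throughput = 100 * (1 - 9/100) = 91 Mbps
File size in Mb = 230 * 8 = 1840 Mb
Time = 1840 / 91
Time = 20.2198 seconds


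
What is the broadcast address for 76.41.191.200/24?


Network: 76.41.191.0/24
Host bits = 8
Set all host bits to 1:
Broadcast: 76.41.191.255


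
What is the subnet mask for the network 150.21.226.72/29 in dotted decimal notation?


/29 means 29 network bits, 3 host bits
Binary: 11111111111111111111111111111000
Mask: 255.255.255.248


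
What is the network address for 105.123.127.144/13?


IP:   01101001.01111011.01111111.10010000
Mask: 11111111.11111000.00000000.00000000
AND operation:
Net:  01101001.01111000.00000000.00000000
Network: 105.120.0.0/13


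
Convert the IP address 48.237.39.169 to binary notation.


48 = 00110000
237 = 11101101
39 = 00100111
169 = 10101001
Binary: 00110000.11101101.00100111.10101001


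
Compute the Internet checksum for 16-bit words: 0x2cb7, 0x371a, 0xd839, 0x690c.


Sum all words (with carry folding):
+ 0x2cb7 = 0x2cb7
+ 0x371a = 0x63d1
+ 0xd839 = 0x3c0b
+ 0x690c = 0xa517
One's complement: ~0xa517
Checksum = 0x5ae8


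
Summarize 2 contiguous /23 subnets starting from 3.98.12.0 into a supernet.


Original prefix: /23
Number of subnets: 2 = 2^1
New prefix = 23 - 1 = 22
Supernet: 3.98.12.0/22


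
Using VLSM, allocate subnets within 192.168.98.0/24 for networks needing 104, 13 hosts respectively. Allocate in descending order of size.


104 hosts -> /25 (126 usable): 192.168.98.0/25
13 hosts -> /28 (14 usable): 192.168.98.128/28
Allocation: 192.168.98.0/25 (104 hosts, 126 usable); 192.168.98.128/28 (13 hosts, 14 usable)


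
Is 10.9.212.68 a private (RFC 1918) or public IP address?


RFC 1918 private ranges:
  10.0.0.0/8 (10.0.0.0 - 10.255.255.255)
  172.16.0.0/12 (172.16.0.0 - 172.31.255.255)
  192.168.0.0/16 (192.168.0.0 - 192.168.255.255)
Private (in 10.0.0.0/8)


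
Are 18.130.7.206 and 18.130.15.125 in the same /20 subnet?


Mask: 255.255.240.0
18.130.7.206 AND mask = 18.130.0.0
18.130.15.125 AND mask = 18.130.0.0
Yes, same subnet (18.130.0.0)


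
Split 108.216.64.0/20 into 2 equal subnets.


New prefix = 20 + 1 = 21
Each subnet has 2048 addresses
  108.216.64.0/21
  108.216.72.0/21
Subnets: 108.216.64.0/21, 108.216.72.0/21


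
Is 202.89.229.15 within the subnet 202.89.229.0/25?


Subnet network: 202.89.229.0
Test IP AND mask: 202.89.229.0
Yes, 202.89.229.15 is in 202.89.229.0/25


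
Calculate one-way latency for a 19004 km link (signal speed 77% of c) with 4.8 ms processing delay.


Speed = 0.77 * 3e5 km/s = 231000 km/s
Propagation delay = 19004 / 231000 = 0.0823 s = 82.2684 ms
Processing delay = 4.8 ms
Total one-way latency = 87.0684 ms


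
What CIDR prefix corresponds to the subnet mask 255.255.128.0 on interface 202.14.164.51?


Binary: 11111111.11111111.10000000.00000000
Count leading 1s
Prefix: /17


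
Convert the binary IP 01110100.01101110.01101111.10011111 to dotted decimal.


01110100 = 116
01101110 = 110
01101111 = 111
10011111 = 159
IP: 116.110.111.159


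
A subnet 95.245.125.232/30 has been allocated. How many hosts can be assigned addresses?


Host bits = 32 - 30 = 2
Total addresses = 2^2 = 4
Usable = total - 2 (network and broadcast)
Usable hosts: 2


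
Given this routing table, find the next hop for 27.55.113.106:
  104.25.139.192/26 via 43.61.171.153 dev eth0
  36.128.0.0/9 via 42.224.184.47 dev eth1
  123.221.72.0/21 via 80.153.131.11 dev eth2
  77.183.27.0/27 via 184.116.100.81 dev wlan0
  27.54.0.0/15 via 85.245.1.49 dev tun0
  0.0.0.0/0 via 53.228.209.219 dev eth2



Longest prefix match for 27.55.113.106:
  /26 104.25.139.192: no
  /9 36.128.0.0: no
  /21 123.221.72.0: no
  /27 77.183.27.0: no
  /15 27.54.0.0: MATCH
  /0 0.0.0.0: MATCH
Selected: next-hop 85.245.1.49 via tun0 (matched /15)


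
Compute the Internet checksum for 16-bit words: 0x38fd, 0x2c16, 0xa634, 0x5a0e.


Sum all words (with carry folding):
+ 0x38fd = 0x38fd
+ 0x2c16 = 0x6513
+ 0xa634 = 0x0b48
+ 0x5a0e = 0x6556
One's complement: ~0x6556
Checksum = 0x9aa9


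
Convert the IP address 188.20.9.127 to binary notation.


188 = 10111100
20 = 00010100
9 = 00001001
127 = 01111111
Binary: 10111100.00010100.00001001.01111111


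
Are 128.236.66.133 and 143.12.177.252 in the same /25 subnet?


Mask: 255.255.255.128
128.236.66.133 AND mask = 128.236.66.128
143.12.177.252 AND mask = 143.12.177.128
No, different subnets (128.236.66.128 vs 143.12.177.128)


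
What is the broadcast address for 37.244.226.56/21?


Network: 37.244.224.0/21
Host bits = 11
Set all host bits to 1:
Broadcast: 37.244.231.255


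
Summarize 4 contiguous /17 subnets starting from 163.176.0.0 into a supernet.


Original prefix: /17
Number of subnets: 4 = 2^2
New prefix = 17 - 2 = 15
Supernet: 163.176.0.0/15


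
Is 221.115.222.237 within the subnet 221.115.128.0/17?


Subnet network: 221.115.128.0
Test IP AND mask: 221.115.128.0
Yes, 221.115.222.237 is in 221.115.128.0/17


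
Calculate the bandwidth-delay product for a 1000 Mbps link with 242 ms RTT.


BDP = bandwidth * RTT
= 1000 Mbps * 242 ms
= 1000 * 1e6 * 242 / 1000 bits
= 242000000 bits
= 30250000 bytes
= 29541.0156 KB
BDP = 242000000 bits (30250000 bytes)


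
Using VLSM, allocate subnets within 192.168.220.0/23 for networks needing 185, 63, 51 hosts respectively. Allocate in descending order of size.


185 hosts -> /24 (254 usable): 192.168.220.0/24
63 hosts -> /25 (126 usable): 192.168.221.0/25
51 hosts -> /26 (62 usable): 192.168.221.128/26
Allocation: 192.168.220.0/24 (185 hosts, 254 usable); 192.168.221.0/25 (63 hosts, 126 usable); 192.168.221.128/26 (51 hosts, 62 usable)


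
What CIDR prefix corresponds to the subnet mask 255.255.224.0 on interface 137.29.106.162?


Binary: 11111111.11111111.11100000.00000000
Count leading 1s
Prefix: /19


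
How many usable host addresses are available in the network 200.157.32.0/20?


Host bits = 32 - 20 = 12
Total addresses = 2^12 = 4096
Usable = total - 2 (network and broadcast)
Usable hosts: 4094


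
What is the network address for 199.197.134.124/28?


IP:   11000111.11000101.10000110.01111100
Mask: 11111111.11111111.11111111.11110000
AND operation:
Net:  11000111.11000101.10000110.01110000
Network: 199.197.134.112/28


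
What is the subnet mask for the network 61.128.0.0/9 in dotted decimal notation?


/9 means 9 network bits, 23 host bits
Binary: 11111111100000000000000000000000
Mask: 255.128.0.0


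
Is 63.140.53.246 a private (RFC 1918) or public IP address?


RFC 1918 private ranges:
  10.0.0.0/8 (10.0.0.0 - 10.255.255.255)
  172.16.0.0/12 (172.16.0.0 - 172.31.255.255)
  192.168.0.0/16 (192.168.0.0 - 192.168.255.255)
Public (not in any RFC 1918 range)


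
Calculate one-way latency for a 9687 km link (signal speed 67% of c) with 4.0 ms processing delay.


Speed = 0.67 * 3e5 km/s = 201000 km/s
Propagation delay = 9687 / 201000 = 0.0482 s = 48.194 ms
Processing delay = 4.0 ms
Total one-way latency = 52.194 ms


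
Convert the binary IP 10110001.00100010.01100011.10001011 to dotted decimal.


10110001 = 177
00100010 = 34
01100011 = 99
10001011 = 139
IP: 177.34.99.139


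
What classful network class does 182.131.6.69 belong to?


First octet: 182
Binary: 10110110
10xxxxxx -> Class B (128-191)
Class B, default mask 255.255.0.0 (/16)


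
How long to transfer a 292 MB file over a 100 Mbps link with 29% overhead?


Effective throughput = 100 * (1 - 29/100) = 71 Mbps
File size in Mb = 292 * 8 = 2336 Mb
Time = 2336 / 71
Time = 32.9014 seconds


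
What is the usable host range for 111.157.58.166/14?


Network: 111.156.0.0
Broadcast: 111.159.255.255
First usable = network + 1
Last usable = broadcast - 1
Range: 111.156.0.1 to 111.159.255.254


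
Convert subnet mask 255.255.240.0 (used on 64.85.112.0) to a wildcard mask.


Subnet mask: 255.255.240.0
Wildcard = 255.255.255.255 - subnet mask
255 - 255 = 0
255 - 255 = 0
255 - 240 = 15
255 - 0 = 255
Wildcard: 0.0.15.255


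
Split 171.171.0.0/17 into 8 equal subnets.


New prefix = 17 + 3 = 20
Each subnet has 4096 addresses
  171.171.0.0/20
  171.171.16.0/20
  171.171.32.0/20
  171.171.48.0/20
  171.171.64.0/20
  171.171.80.0/20
  171.171.96.0/20
  171.171.112.0/20
Subnets: 171.171.0.0/20, 171.171.16.0/20, 171.171.32.0/20, 171.171.48.0/20, 171.171.64.0/20, 171.171.80.0/20, 171.171.96.0/20, 171.171.112.0/20


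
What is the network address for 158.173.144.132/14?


IP:   10011110.10101101.10010000.10000100
Mask: 11111111.11111100.00000000.00000000
AND operation:
Net:  10011110.10101100.00000000.00000000
Network: 158.172.0.0/14


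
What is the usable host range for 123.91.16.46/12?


Network: 123.80.0.0
Broadcast: 123.95.255.255
First usable = network + 1
Last usable = broadcast - 1
Range: 123.80.0.1 to 123.95.255.254


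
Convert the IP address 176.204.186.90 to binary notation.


176 = 10110000
204 = 11001100
186 = 10111010
90 = 01011010
Binary: 10110000.11001100.10111010.01011010


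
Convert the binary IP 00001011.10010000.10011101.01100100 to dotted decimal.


00001011 = 11
10010000 = 144
10011101 = 157
01100100 = 100
IP: 11.144.157.100


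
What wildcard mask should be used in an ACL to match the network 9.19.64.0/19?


Subnet mask: 255.255.224.0
Wildcard = 255.255.255.255 - subnet mask
255 - 255 = 0
255 - 255 = 0
255 - 224 = 31
255 - 0 = 255
Wildcard: 0.0.31.255


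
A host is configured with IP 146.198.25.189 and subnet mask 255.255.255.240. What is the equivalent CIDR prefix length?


Binary: 11111111.11111111.11111111.11110000
Count leading 1s
Prefix: /28


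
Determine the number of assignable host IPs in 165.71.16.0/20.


Host bits = 32 - 20 = 12
Total addresses = 2^12 = 4096
Usable = total - 2 (network and broadcast)
Usable hosts: 4094


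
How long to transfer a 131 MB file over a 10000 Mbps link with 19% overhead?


Effective throughput = 10000 * (1 - 19/100) = 8100.0 Mbps
File size in Mb = 131 * 8 = 1048 Mb
Time = 1048 / 8100.0
Time = 0.1294 seconds


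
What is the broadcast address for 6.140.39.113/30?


Network: 6.140.39.112/30
Host bits = 2
Set all host bits to 1:
Broadcast: 6.140.39.115


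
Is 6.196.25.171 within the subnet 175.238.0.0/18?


Subnet network: 175.238.0.0
Test IP AND mask: 6.196.0.0
No, 6.196.25.171 is not in 175.238.0.0/18


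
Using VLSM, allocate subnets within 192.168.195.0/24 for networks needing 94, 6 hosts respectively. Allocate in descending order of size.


94 hosts -> /25 (126 usable): 192.168.195.0/25
6 hosts -> /29 (6 usable): 192.168.195.128/29
Allocation: 192.168.195.0/25 (94 hosts, 126 usable); 192.168.195.128/29 (6 hosts, 6 usable)


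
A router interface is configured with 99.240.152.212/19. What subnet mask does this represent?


/19 means 19 network bits, 13 host bits
Binary: 11111111111111111110000000000000
Mask: 255.255.224.0


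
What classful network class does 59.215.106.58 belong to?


First octet: 59
Binary: 00111011
0xxxxxxx -> Class A (1-126)
Class A, default mask 255.0.0.0 (/8)


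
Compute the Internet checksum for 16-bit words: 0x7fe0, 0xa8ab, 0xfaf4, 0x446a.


Sum all words (with carry folding):
+ 0x7fe0 = 0x7fe0
+ 0xa8ab = 0x288c
+ 0xfaf4 = 0x2381
+ 0x446a = 0x67eb
One's complement: ~0x67eb
Checksum = 0x9814


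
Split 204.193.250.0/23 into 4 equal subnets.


New prefix = 23 + 2 = 25
Each subnet has 128 addresses
  204.193.250.0/25
  204.193.250.128/25
  204.193.251.0/25
  204.193.251.128/25
Subnets: 204.193.250.0/25, 204.193.250.128/25, 204.193.251.0/25, 204.193.251.128/25


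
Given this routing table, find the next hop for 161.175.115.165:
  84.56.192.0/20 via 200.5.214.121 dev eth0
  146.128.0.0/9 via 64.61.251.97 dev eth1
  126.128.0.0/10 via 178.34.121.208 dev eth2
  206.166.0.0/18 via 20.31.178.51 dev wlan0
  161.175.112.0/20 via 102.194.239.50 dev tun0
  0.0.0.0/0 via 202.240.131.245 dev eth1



Longest prefix match for 161.175.115.165:
  /20 84.56.192.0: no
  /9 146.128.0.0: no
  /10 126.128.0.0: no
  /18 206.166.0.0: no
  /20 161.175.112.0: MATCH
  /0 0.0.0.0: MATCH
Selected: next-hop 102.194.239.50 via tun0 (matched /20)


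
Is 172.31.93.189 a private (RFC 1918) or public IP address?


RFC 1918 private ranges:
  10.0.0.0/8 (10.0.0.0 - 10.255.255.255)
  172.16.0.0/12 (172.16.0.0 - 172.31.255.255)
  192.168.0.0/16 (192.168.0.0 - 192.168.255.255)
Private (in 172.16.0.0/12)


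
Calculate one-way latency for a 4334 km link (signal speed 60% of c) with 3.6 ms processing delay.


Speed = 0.6 * 3e5 km/s = 180000 km/s
Propagation delay = 4334 / 180000 = 0.0241 s = 24.0778 ms
Processing delay = 3.6 ms
Total one-way latency = 27.6778 ms


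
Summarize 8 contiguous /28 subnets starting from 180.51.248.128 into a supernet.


Original prefix: /28
Number of subnets: 8 = 2^3
New prefix = 28 - 3 = 25
Supernet: 180.51.248.128/25


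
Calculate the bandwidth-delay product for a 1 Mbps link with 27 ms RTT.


BDP = bandwidth * RTT
= 1 Mbps * 27 ms
= 1 * 1e6 * 27 / 1000 bits
= 27000 bits
= 3375 bytes
= 3.2959 KB
BDP = 27000 bits (3375 bytes)


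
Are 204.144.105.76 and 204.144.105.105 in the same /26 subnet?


Mask: 255.255.255.192
204.144.105.76 AND mask = 204.144.105.64
204.144.105.105 AND mask = 204.144.105.64
Yes, same subnet (204.144.105.64)


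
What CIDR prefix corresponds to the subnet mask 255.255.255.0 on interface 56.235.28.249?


Binary: 11111111.11111111.11111111.00000000
Count leading 1s
Prefix: /24


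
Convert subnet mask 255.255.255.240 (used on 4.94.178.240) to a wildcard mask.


Subnet mask: 255.255.255.240
Wildcard = 255.255.255.255 - subnet mask
255 - 255 = 0
255 - 255 = 0
255 - 255 = 0
255 - 240 = 15
Wildcard: 0.0.0.15


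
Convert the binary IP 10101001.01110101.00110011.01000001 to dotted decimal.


10101001 = 169
01110101 = 117
00110011 = 51
01000001 = 65
IP: 169.117.51.65


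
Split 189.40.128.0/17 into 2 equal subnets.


New prefix = 17 + 1 = 18
Each subnet has 16384 addresses
  189.40.128.0/18
  189.40.192.0/18
Subnets: 189.40.128.0/18, 189.40.192.0/18


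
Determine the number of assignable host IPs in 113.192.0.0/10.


Host bits = 32 - 10 = 22
Total addresses = 2^22 = 4194304
Usable = total - 2 (network and broadcast)
Usable hosts: 4194302


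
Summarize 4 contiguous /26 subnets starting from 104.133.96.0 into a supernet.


Original prefix: /26
Number of subnets: 4 = 2^2
New prefix = 26 - 2 = 24
Supernet: 104.133.96.0/24


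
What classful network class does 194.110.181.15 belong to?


First octet: 194
Binary: 11000010
110xxxxx -> Class C (192-223)
Class C, default mask 255.255.255.0 (/24)


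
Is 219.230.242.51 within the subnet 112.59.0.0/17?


Subnet network: 112.59.0.0
Test IP AND mask: 219.230.128.0
No, 219.230.242.51 is not in 112.59.0.0/17


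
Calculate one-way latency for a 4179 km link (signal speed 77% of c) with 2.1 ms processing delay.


Speed = 0.77 * 3e5 km/s = 231000 km/s
Propagation delay = 4179 / 231000 = 0.0181 s = 18.0909 ms
Processing delay = 2.1 ms
Total one-way latency = 20.1909 ms


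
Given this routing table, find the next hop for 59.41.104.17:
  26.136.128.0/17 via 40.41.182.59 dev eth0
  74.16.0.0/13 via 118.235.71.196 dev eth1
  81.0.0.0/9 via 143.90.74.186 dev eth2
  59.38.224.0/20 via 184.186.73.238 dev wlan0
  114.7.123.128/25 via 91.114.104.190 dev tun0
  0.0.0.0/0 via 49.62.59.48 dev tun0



Longest prefix match for 59.41.104.17:
  /17 26.136.128.0: no
  /13 74.16.0.0: no
  /9 81.0.0.0: no
  /20 59.38.224.0: no
  /25 114.7.123.128: no
  /0 0.0.0.0: MATCH
Selected: next-hop 49.62.59.48 via tun0 (matched /0)


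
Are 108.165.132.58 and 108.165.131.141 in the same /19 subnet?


Mask: 255.255.224.0
108.165.132.58 AND mask = 108.165.128.0
108.165.131.141 AND mask = 108.165.128.0
Yes, same subnet (108.165.128.0)


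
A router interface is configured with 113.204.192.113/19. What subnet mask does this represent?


/19 means 19 network bits, 13 host bits
Binary: 11111111111111111110000000000000
Mask: 255.255.224.0


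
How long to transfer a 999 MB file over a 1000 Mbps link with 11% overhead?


Effective throughput = 1000 * (1 - 11/100) = 890 Mbps
File size in Mb = 999 * 8 = 7992 Mb
Time = 7992 / 890
Time = 8.9798 seconds


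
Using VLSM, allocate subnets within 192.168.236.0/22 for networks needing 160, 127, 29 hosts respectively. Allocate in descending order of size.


160 hosts -> /24 (254 usable): 192.168.236.0/24
127 hosts -> /24 (254 usable): 192.168.237.0/24
29 hosts -> /27 (30 usable): 192.168.238.0/27
Allocation: 192.168.236.0/24 (160 hosts, 254 usable); 192.168.237.0/24 (127 hosts, 254 usable); 192.168.238.0/27 (29 hosts, 30 usable)


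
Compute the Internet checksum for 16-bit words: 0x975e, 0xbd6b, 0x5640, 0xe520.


Sum all words (with carry folding):
+ 0x975e = 0x975e
+ 0xbd6b = 0x54ca
+ 0x5640 = 0xab0a
+ 0xe520 = 0x902b
One's complement: ~0x902b
Checksum = 0x6fd4


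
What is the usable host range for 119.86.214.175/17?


Network: 119.86.128.0
Broadcast: 119.86.255.255
First usable = network + 1
Last usable = broadcast - 1
Range: 119.86.128.1 to 119.86.255.254


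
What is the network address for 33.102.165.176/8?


IP:   00100001.01100110.10100101.10110000
Mask: 11111111.00000000.00000000.00000000
AND operation:
Net:  00100001.00000000.00000000.00000000
Network: 33.0.0.0/8


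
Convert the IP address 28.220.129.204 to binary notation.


28 = 00011100
220 = 11011100
129 = 10000001
204 = 11001100
Binary: 00011100.11011100.10000001.11001100


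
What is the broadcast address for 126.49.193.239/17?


Network: 126.49.128.0/17
Host bits = 15
Set all host bits to 1:
Broadcast: 126.49.255.255


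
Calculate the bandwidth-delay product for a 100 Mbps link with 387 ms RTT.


BDP = bandwidth * RTT
= 100 Mbps * 387 ms
= 100 * 1e6 * 387 / 1000 bits
= 38700000 bits
= 4837500 bytes
= 4724.1211 KB
BDP = 38700000 bits (4837500 bytes)


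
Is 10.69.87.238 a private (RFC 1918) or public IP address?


RFC 1918 private ranges:
  10.0.0.0/8 (10.0.0.0 - 10.255.255.255)
  172.16.0.0/12 (172.16.0.0 - 172.31.255.255)
  192.168.0.0/16 (192.168.0.0 - 192.168.255.255)
Private (in 10.0.0.0/8)


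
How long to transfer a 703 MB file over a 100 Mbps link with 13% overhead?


Effective throughput = 100 * (1 - 13/100) = 87 Mbps
File size in Mb = 703 * 8 = 5624 Mb
Time = 5624 / 87
Time = 64.6437 seconds


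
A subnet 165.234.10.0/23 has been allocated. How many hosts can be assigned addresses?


Host bits = 32 - 23 = 9
Total addresses = 2^9 = 512
Usable = total - 2 (network and broadcast)
Usable hosts: 510


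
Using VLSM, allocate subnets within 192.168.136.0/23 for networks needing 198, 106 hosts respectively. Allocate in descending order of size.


198 hosts -> /24 (254 usable): 192.168.136.0/24
106 hosts -> /25 (126 usable): 192.168.137.0/25
Allocation: 192.168.136.0/24 (198 hosts, 254 usable); 192.168.137.0/25 (106 hosts, 126 usable)


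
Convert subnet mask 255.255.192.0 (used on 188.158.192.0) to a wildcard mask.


Subnet mask: 255.255.192.0
Wildcard = 255.255.255.255 - subnet mask
255 - 255 = 0
255 - 255 = 0
255 - 192 = 63
255 - 0 = 255
Wildcard: 0.0.63.255


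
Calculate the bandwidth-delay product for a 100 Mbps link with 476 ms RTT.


BDP = bandwidth * RTT
= 100 Mbps * 476 ms
= 100 * 1e6 * 476 / 1000 bits
= 47600000 bits
= 5950000 bytes
= 5810.5469 KB
BDP = 47600000 bits (5950000 bytes)


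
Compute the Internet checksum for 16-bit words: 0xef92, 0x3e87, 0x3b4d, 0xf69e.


Sum all words (with carry folding):
+ 0xef92 = 0xef92
+ 0x3e87 = 0x2e1a
+ 0x3b4d = 0x6967
+ 0xf69e = 0x6006
One's complement: ~0x6006
Checksum = 0x9ff9


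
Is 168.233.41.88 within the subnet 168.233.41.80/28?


Subnet network: 168.233.41.80
Test IP AND mask: 168.233.41.80
Yes, 168.233.41.88 is in 168.233.41.80/28


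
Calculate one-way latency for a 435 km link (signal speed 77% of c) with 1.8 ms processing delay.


Speed = 0.77 * 3e5 km/s = 231000 km/s
Propagation delay = 435 / 231000 = 0.0019 s = 1.8831 ms
Processing delay = 1.8 ms
Total one-way latency = 3.6831 ms


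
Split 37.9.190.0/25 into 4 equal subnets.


New prefix = 25 + 2 = 27
Each subnet has 32 addresses
  37.9.190.0/27
  37.9.190.32/27
  37.9.190.64/27
  37.9.190.96/27
Subnets: 37.9.190.0/27, 37.9.190.32/27, 37.9.190.64/27, 37.9.190.96/27


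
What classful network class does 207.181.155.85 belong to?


First octet: 207
Binary: 11001111
110xxxxx -> Class C (192-223)
Class C, default mask 255.255.255.0 (/24)


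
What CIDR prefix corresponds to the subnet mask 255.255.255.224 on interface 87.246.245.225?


Binary: 11111111.11111111.11111111.11100000
Count leading 1s
Prefix: /27


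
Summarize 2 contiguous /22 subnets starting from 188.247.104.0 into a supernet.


Original prefix: /22
Number of subnets: 2 = 2^1
New prefix = 22 - 1 = 21
Supernet: 188.247.104.0/21


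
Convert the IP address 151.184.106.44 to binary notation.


151 = 10010111
184 = 10111000
106 = 01101010
44 = 00101100
Binary: 10010111.10111000.01101010.00101100


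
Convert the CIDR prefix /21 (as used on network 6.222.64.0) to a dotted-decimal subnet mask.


/21 means 21 network bits, 11 host bits
Binary: 11111111111111111111100000000000
Mask: 255.255.248.0


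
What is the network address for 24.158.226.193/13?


IP:   00011000.10011110.11100010.11000001
Mask: 11111111.11111000.00000000.00000000
AND operation:
Net:  00011000.10011000.00000000.00000000
Network: 24.152.0.0/13


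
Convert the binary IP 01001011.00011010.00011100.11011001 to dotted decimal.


01001011 = 75
00011010 = 26
00011100 = 28
11011001 = 217
IP: 75.26.28.217


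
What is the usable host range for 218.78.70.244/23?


Network: 218.78.70.0
Broadcast: 218.78.71.255
First usable = network + 1
Last usable = broadcast - 1
Range: 218.78.70.1 to 218.78.71.254


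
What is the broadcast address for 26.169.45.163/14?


Network: 26.168.0.0/14
Host bits = 18
Set all host bits to 1:
Broadcast: 26.171.255.255


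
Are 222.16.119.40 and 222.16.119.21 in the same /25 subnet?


Mask: 255.255.255.128
222.16.119.40 AND mask = 222.16.119.0
222.16.119.21 AND mask = 222.16.119.0
Yes, same subnet (222.16.119.0)


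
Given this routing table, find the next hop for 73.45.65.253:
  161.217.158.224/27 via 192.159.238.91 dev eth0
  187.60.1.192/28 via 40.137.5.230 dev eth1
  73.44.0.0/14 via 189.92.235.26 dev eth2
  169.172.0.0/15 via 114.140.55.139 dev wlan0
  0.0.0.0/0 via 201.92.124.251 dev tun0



Longest prefix match for 73.45.65.253:
  /27 161.217.158.224: no
  /28 187.60.1.192: no
  /14 73.44.0.0: MATCH
  /15 169.172.0.0: no
  /0 0.0.0.0: MATCH
Selected: next-hop 189.92.235.26 via eth2 (matched /14)


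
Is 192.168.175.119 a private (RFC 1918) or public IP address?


RFC 1918 private ranges:
  10.0.0.0/8 (10.0.0.0 - 10.255.255.255)
  172.16.0.0/12 (172.16.0.0 - 172.31.255.255)
  192.168.0.0/16 (192.168.0.0 - 192.168.255.255)
Private (in 192.168.0.0/16)


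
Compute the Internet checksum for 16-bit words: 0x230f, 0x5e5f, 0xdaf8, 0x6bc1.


Sum all words (with carry folding):
+ 0x230f = 0x230f
+ 0x5e5f = 0x816e
+ 0xdaf8 = 0x5c67
+ 0x6bc1 = 0xc828
One's complement: ~0xc828
Checksum = 0x37d7


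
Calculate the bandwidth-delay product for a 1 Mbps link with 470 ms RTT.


BDP = bandwidth * RTT
= 1 Mbps * 470 ms
= 1 * 1e6 * 470 / 1000 bits
= 470000 bits
= 58750 bytes
= 57.373 KB
BDP = 470000 bits (58750 bytes)


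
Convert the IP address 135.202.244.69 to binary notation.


135 = 10000111
202 = 11001010
244 = 11110100
69 = 01000101
Binary: 10000111.11001010.11110100.01000101


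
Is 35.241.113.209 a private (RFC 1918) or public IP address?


RFC 1918 private ranges:
  10.0.0.0/8 (10.0.0.0 - 10.255.255.255)
  172.16.0.0/12 (172.16.0.0 - 172.31.255.255)
  192.168.0.0/16 (192.168.0.0 - 192.168.255.255)
Public (not in any RFC 1918 range)


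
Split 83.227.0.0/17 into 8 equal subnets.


New prefix = 17 + 3 = 20
Each subnet has 4096 addresses
  83.227.0.0/20
  83.227.16.0/20
  83.227.32.0/20
  83.227.48.0/20
  83.227.64.0/20
  83.227.80.0/20
  83.227.96.0/20
  83.227.112.0/20
Subnets: 83.227.0.0/20, 83.227.16.0/20, 83.227.32.0/20, 83.227.48.0/20, 83.227.64.0/20, 83.227.80.0/20, 83.227.96.0/20, 83.227.112.0/20


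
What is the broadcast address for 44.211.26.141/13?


Network: 44.208.0.0/13
Host bits = 19
Set all host bits to 1:
Broadcast: 44.215.255.255


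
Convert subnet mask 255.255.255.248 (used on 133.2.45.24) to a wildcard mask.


Subnet mask: 255.255.255.248
Wildcard = 255.255.255.255 - subnet mask
255 - 255 = 0
255 - 255 = 0
255 - 255 = 0
255 - 248 = 7
Wildcard: 0.0.0.7


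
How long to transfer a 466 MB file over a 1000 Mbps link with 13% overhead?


Effective throughput = 1000 * (1 - 13/100) = 870 Mbps
File size in Mb = 466 * 8 = 3728 Mb
Time = 3728 / 870
Time = 4.2851 seconds


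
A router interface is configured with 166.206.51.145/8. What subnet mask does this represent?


/8 means 8 network bits, 24 host bits
Binary: 11111111000000000000000000000000
Mask: 255.0.0.0


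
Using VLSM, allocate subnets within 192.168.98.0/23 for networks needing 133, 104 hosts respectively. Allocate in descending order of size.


133 hosts -> /24 (254 usable): 192.168.98.0/24
104 hosts -> /25 (126 usable): 192.168.99.0/25
Allocation: 192.168.98.0/24 (133 hosts, 254 usable); 192.168.99.0/25 (104 hosts, 126 usable)


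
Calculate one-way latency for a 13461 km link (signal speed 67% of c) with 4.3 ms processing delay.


Speed = 0.67 * 3e5 km/s = 201000 km/s
Propagation delay = 13461 / 201000 = 0.067 s = 66.9701 ms
Processing delay = 4.3 ms
Total one-way latency = 71.2701 ms


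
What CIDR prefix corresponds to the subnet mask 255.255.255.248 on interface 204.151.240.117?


Binary: 11111111.11111111.11111111.11111000
Count leading 1s
Prefix: /29


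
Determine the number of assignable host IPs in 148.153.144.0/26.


Host bits = 32 - 26 = 6
Total addresses = 2^6 = 64
Usable = total - 2 (network and broadcast)
Usable hosts: 62


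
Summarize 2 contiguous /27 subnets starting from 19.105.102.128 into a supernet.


Original prefix: /27
Number of subnets: 2 = 2^1
New prefix = 27 - 1 = 26
Supernet: 19.105.102.128/26


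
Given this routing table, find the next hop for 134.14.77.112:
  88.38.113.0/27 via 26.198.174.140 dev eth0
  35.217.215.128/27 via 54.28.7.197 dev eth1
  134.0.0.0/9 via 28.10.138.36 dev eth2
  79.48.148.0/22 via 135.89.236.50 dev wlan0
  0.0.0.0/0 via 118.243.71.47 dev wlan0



Longest prefix match for 134.14.77.112:
  /27 88.38.113.0: no
  /27 35.217.215.128: no
  /9 134.0.0.0: MATCH
  /22 79.48.148.0: no
  /0 0.0.0.0: MATCH
Selected: next-hop 28.10.138.36 via eth2 (matched /9)


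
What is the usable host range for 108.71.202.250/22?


Network: 108.71.200.0
Broadcast: 108.71.203.255
First usable = network + 1
Last usable = broadcast - 1
Range: 108.71.200.1 to 108.71.203.254


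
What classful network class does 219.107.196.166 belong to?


First octet: 219
Binary: 11011011
110xxxxx -> Class C (192-223)
Class C, default mask 255.255.255.0 (/24)


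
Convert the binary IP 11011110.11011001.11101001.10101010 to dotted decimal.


11011110 = 222
11011001 = 217
11101001 = 233
10101010 = 170
IP: 222.217.233.170


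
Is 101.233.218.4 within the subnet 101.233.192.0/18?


Subnet network: 101.233.192.0
Test IP AND mask: 101.233.192.0
Yes, 101.233.218.4 is in 101.233.192.0/18


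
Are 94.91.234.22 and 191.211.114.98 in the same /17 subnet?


Mask: 255.255.128.0
94.91.234.22 AND mask = 94.91.128.0
191.211.114.98 AND mask = 191.211.0.0
No, different subnets (94.91.128.0 vs 191.211.0.0)


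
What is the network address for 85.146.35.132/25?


IP:   01010101.10010010.00100011.10000100
Mask: 11111111.11111111.11111111.10000000
AND operation:
Net:  01010101.10010010.00100011.10000000
Network: 85.146.35.128/25


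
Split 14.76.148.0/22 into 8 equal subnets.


New prefix = 22 + 3 = 25
Each subnet has 128 addresses
  14.76.148.0/25
  14.76.148.128/25
  14.76.149.0/25
  14.76.149.128/25
  14.76.150.0/25
  14.76.150.128/25
  14.76.151.0/25
  14.76.151.128/25
Subnets: 14.76.148.0/25, 14.76.148.128/25, 14.76.149.0/25, 14.76.149.128/25, 14.76.150.0/25, 14.76.150.128/25, 14.76.151.0/25, 14.76.151.128/25


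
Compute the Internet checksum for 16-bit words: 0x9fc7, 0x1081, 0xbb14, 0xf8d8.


Sum all words (with carry folding):
+ 0x9fc7 = 0x9fc7
+ 0x1081 = 0xb048
+ 0xbb14 = 0x6b5d
+ 0xf8d8 = 0x6436
One's complement: ~0x6436
Checksum = 0x9bc9


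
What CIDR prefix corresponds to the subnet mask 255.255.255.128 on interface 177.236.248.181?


Binary: 11111111.11111111.11111111.10000000
Count leading 1s
Prefix: /25


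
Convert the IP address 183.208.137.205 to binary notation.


183 = 10110111
208 = 11010000
137 = 10001001
205 = 11001101
Binary: 10110111.11010000.10001001.11001101


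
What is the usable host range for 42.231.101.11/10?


Network: 42.192.0.0
Broadcast: 42.255.255.255
First usable = network + 1
Last usable = broadcast - 1
Range: 42.192.0.1 to 42.255.255.254


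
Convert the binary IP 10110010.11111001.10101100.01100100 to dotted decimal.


10110010 = 178
11111001 = 249
10101100 = 172
01100100 = 100
IP: 178.249.172.100


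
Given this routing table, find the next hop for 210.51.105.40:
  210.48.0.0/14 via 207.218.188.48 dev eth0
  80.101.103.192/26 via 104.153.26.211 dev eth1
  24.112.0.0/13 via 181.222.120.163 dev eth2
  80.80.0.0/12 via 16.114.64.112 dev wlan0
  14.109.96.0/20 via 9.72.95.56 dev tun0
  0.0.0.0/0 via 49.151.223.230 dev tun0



Longest prefix match for 210.51.105.40:
  /14 210.48.0.0: MATCH
  /26 80.101.103.192: no
  /13 24.112.0.0: no
  /12 80.80.0.0: no
  /20 14.109.96.0: no
  /0 0.0.0.0: MATCH
Selected: next-hop 207.218.188.48 via eth0 (matched /14)


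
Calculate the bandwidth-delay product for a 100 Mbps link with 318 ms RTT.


BDP = bandwidth * RTT
= 100 Mbps * 318 ms
= 100 * 1e6 * 318 / 1000 bits
= 31800000 bits
= 3975000 bytes
= 3881.8359 KB
BDP = 31800000 bits (3975000 bytes)


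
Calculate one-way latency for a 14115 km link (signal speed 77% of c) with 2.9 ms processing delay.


Speed = 0.77 * 3e5 km/s = 231000 km/s
Propagation delay = 14115 / 231000 = 0.0611 s = 61.1039 ms
Processing delay = 2.9 ms
Total one-way latency = 64.0039 ms


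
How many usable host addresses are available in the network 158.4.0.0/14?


Host bits = 32 - 14 = 18
Total addresses = 2^18 = 262144
Usable = total - 2 (network and broadcast)
Usable hosts: 262142
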